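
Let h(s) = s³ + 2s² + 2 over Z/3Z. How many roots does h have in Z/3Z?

Evaluate at each of the 3 elements of Z/3Z:
h(0) = 2; h(1) = 2; h(2) = 0 → root.
Roots: {2}.

1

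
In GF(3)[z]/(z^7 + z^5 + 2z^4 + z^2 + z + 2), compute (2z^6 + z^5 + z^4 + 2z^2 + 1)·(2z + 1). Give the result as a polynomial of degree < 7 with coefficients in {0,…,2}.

z^6 + 2z^5 + 2z^4 + z^3 + z^2 + z + 2

Multiply in GF(3)[z]: (2z^6 + z^5 + z^4 + 2z^2 + 1)·(2z + 1) = z^7 + z^6 + z^4 + z^3 + 2z^2 + 2z + 1.
Reduce using z^7 ≡ 2z^5 + z^4 + 2z^2 + 2z + 1 (mod z^7 + z^5 + 2z^4 + z^2 + z + 2).
Reduced: z^6 + 2z^5 + 2z^4 + z^3 + z^2 + z + 2.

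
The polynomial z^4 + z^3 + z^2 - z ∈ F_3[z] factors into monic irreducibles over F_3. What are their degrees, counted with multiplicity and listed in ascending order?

Write h(z) = z^4 + z^3 + z^2 - z.
Roots in F_3: h(0) = 0 → root; h(1) = 2; h(2) = 2.
Linear factors from roots: (z).
Complete factorization: h(z) = (z)·(z^3 + z^2 + z - 1).
Factor degrees with multiplicity: 1 + 3 = 4.

1, 3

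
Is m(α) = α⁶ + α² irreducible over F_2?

Check for roots in F_2: m(0) = 0 → root; m(1) = 0 → root.
m(0) = 0, so (α) divides m(α); m is reducible.

No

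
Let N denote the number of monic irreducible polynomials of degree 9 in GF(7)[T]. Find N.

4483696

By the necklace-counting formula, N_7(9) = (1/9) Σ_{d|9} μ(9/d)·7^d.
Divisors of 9: 1, 3, 9; μ(9/d) for each: 0, -1, 1.
Σ = − 7^3 + 7^9 = 40353264.
N = 40353264/9 = 4483696.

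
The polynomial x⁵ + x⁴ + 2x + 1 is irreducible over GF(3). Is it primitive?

Write f(x) = x⁵ + x⁴ + 2x + 1.
|GF(3^5)^×| = 3^5 − 1 = 242. Prime factorization: 242 = 2·11^2.
f is primitive ⇔ x has order 242 in GF(3)[x]/(f), i.e. x^(242/q) ≠ 1 for each prime q | 242.
x^(121) mod f = 2.
x^(22) mod f = x³ + 2.
None equal 1, so x has full order 242; f is primitive.

Yes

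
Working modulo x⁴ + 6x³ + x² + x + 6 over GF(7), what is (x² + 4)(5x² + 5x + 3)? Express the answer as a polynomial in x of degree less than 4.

Multiply in GF(7)[x]: (x² + 4)·(5x² + 5x + 3) = 5x⁴ + 5x³ + 2x² + 6x + 5.
Reduce using x⁴ ≡ x³ + 6x² + 6x + 1 (mod x⁴ + 6x³ + x² + x + 6).
Reduced: 3x³ + 4x² + x + 3.

3x^3 + 4x^2 + x + 3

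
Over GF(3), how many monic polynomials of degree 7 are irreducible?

312

The number of monic irreducibles of degree 7 over GF(3) is (1/7)·Σ_{d∣7} μ(7/d) 3^d.
Divisors of 7: 1, 7; μ(7/d) for each: -1, 1.
Σ = − 3^1 + 3^7 = 2184.
N = 2184/7 = 312.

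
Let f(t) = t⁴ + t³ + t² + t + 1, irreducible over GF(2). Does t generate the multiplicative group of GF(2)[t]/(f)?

|GF(2^4)^×| = 2^4 − 1 = 15. Prime factorization: 15 = 3·5.
f is primitive ⇔ t has order 15 in GF(2)[t]/(f), i.e. t^(15/q) ≠ 1 for each prime q | 15.
t^(5) mod f = 1
t^(3) mod f = t³.
Since t^(5) = 1, the order of t divides 5 < 15; not primitive.

No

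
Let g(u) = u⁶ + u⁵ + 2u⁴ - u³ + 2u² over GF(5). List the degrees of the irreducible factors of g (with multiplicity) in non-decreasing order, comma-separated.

1, 1, 1, 1, 1, 1

Roots in GF(5): g(0) = 0 → root; g(1) = 0 → root; g(2) = 3; g(3) = 0 → root; g(4) = 0 → root.
Linear factors from roots: (u), (u - 1), (u + 2), (u + 1).
Complete factorization: g(u) = (u + 1)·(u + 2)·(u)^2·(u - 1)^2.
Factor degrees with multiplicity: 1 + 1 + 1 + 1 + 1 + 1 = 6.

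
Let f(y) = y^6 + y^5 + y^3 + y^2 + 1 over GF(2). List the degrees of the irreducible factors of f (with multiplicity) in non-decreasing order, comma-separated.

Roots in GF(2): f(0) = 1; f(1) = 1.
Complete factorization: f(y) = (y^6 + y^5 + y^3 + y^2 + 1).
Factor degrees with multiplicity: 6 = 6.

6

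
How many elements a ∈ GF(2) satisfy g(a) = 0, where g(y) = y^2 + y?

2

Evaluate at each of the 2 elements of GF(2):
g(0) = 0 → root; g(1) = 0 → root.
Roots: {0, 1}.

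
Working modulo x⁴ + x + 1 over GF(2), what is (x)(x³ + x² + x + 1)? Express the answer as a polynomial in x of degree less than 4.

Multiply in GF(2)[x]: (x)·(x³ + x² + x + 1) = x⁴ + x³ + x² + x.
Reduce using x⁴ ≡ x + 1 (mod x⁴ + x + 1).
Reduced: x³ + x² + 1.

x^3 + x^2 + 1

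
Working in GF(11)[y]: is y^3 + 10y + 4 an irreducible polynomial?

Write h(y) = y^3 + 10y + 4.
Check each element of GF(11) for a root: h(0)=4, h(1)=4, h(2)=10, h(3)=6, h(4)=9, h(5)=3, h(6)=5, h(7)=10, h(8)=2, h(9)=9, h(10)=4.
No roots. A degree-3 polynomial over a field with no linear factor is irreducible.

Yes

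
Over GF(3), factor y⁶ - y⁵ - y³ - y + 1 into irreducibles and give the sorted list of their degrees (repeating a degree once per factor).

6

Write g(y) = y⁶ - y⁵ - y³ - y + 1.
Roots in GF(3): g(0) = 1; g(1) = 2; g(2) = 2.
Complete factorization: g(y) = (y⁶ - y⁵ - y³ - y + 1).
Factor degrees with multiplicity: 6 = 6.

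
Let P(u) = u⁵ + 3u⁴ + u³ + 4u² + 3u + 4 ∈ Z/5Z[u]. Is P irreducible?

Check for roots in Z/5Z: P(0) = 4; P(1) = 1; P(2) = 4; P(3) = 2; P(4) = 1.
No roots, so no linear factors.
Degree-2 irreducible divisors: test the 10 monic irreducibles of degree 2 over GF(5).
None of them divide P (all give nonzero remainder).
No irreducible factor of degree ≤ 2 exists, so P is irreducible over GF(5).

Yes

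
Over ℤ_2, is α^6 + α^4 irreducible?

Write g(α) = α^6 + α^4.
Check for roots in ℤ_2: g(0) = 0 → root; g(1) = 0 → root.
g(0) = 0, so (α) divides g(α); g is reducible.

No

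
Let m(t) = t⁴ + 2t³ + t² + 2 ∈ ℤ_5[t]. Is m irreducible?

Check for roots in ℤ_5: m(0) = 2; m(1) = 1; m(2) = 3; m(3) = 1; m(4) = 2.
No roots, so no linear factors.
Degree-2 irreducible divisors: test the 10 monic irreducibles of degree 2 over GF(5).
None of them divide m (all give nonzero remainder).
No irreducible factor of degree ≤ 2 exists, so m is irreducible over GF(5).

Yes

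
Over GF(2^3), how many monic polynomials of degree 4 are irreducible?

1008

x^(8^4) − x is the product of all monic irreducibles of degree dividing 4; Möbius inversion gives N = (1/4) Σ μ(4/d)·8^d.
Divisors of 4: 1, 2, 4; μ(4/d) for each: 0, -1, 1.
Σ = − 8^2 + 8^4 = 4032.
N = 4032/4 = 1008.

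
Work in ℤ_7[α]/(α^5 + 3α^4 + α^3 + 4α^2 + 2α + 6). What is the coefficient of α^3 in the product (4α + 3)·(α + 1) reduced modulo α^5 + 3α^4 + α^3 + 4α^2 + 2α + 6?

0

Multiply in ℤ_7[α]: (4α + 3)·(α + 1) = 4α^2 + 3.
Reduced: 4α^2 + 3.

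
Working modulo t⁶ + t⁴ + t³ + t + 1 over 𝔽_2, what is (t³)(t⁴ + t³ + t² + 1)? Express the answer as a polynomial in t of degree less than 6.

Multiply in 𝔽_2[t]: (t³)·(t⁴ + t³ + t² + 1) = t⁷ + t⁶ + t⁵ + t³.
Reduce using t⁶ ≡ t⁴ + t³ + t + 1 (mod t⁶ + t⁴ + t³ + t + 1).
Reduced: t² + 1.

t^2 + 1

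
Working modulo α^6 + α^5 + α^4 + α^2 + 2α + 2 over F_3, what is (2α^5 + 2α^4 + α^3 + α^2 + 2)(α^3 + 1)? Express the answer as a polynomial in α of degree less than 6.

Multiply in F_3[α]: (2α^5 + 2α^4 + α^3 + α^2 + 2)·(α^3 + 1) = 2α^8 + 2α^7 + α^6 + 2α^4 + α^2 + 2.
Reduce using α^6 ≡ 2α^5 + 2α^4 + 2α^2 + α + 1 (mod α^6 + α^5 + α^4 + α^2 + 2α + 2).
Reduced: α^5 + α^4 + 2α^3 + α^2 + 2α + 1.

α^5 + α^4 + 2α^3 + α^2 + 2α + 1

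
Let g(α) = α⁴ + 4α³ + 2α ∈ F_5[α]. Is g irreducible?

Check for roots in F_5: g(0) = 0 → root; g(1) = 2; g(2) = 2; g(3) = 0 → root; g(4) = 0 → root.
g(0) = 0, so (α) divides g(α); g is reducible.

No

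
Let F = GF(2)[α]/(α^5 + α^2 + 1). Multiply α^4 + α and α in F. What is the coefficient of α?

0

Multiply in GF(2)[α]: (α^4 + α)·(α) = α^5 + α^2.
Reduce using α^5 ≡ α^2 + 1 (mod α^5 + α^2 + 1).
Reduced: 1.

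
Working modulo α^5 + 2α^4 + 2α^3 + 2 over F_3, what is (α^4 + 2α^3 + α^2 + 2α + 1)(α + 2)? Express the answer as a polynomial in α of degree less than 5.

Multiply in F_3[α]: (α^4 + 2α^3 + α^2 + 2α + 1)·(α + 2) = α^5 + α^4 + 2α^3 + α^2 + 2α + 2.
Reduce using α^5 ≡ α^4 + α^3 + 1 (mod α^5 + 2α^4 + 2α^3 + 2).
Reduced: 2α^4 + α^2 + 2α.

2α^4 + α^2 + 2α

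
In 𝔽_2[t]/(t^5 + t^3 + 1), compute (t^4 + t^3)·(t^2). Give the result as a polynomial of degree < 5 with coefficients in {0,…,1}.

t^4 + t^3 + t + 1

Multiply in 𝔽_2[t]: (t^4 + t^3)·(t^2) = t^6 + t^5.
Reduce using t^5 ≡ t^3 + 1 (mod t^5 + t^3 + 1).
Reduced: t^4 + t^3 + t + 1.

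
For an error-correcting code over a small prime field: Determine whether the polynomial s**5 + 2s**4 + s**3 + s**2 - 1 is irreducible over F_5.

No

Write h(s) = s**5 + 2s**4 + s**3 + s**2 - 1.
Check for roots in F_5: h(0) = 4; h(1) = 4; h(2) = 0 → root; h(3) = 0 → root; h(4) = 0 → root.
h(2) = 0, so (s − 2) divides h(s); h is reducible.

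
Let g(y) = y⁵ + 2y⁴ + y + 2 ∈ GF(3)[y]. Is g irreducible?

No

Check for roots in GF(3): g(0) = 2; g(1) = 0 → root; g(2) = 2.
g(1) = 0, so (y − 1) divides g(y); g is reducible.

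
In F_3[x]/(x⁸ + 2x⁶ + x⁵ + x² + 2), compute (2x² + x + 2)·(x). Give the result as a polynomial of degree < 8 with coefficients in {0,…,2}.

Multiply in F_3[x]: (2x² + x + 2)·(x) = 2x³ + x² + 2x.
Reduced: 2x³ + x² + 2x.

2x^3 + x^2 + 2x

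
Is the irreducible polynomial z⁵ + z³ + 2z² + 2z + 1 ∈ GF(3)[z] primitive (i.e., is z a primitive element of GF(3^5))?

Write f(z) = z⁵ + z³ + 2z² + 2z + 1.
|GF(3^5)^×| = 3^5 − 1 = 242. Prime factorization: 242 = 2·11^2.
f is primitive ⇔ z has order 242 in GF(3)[z]/(f), i.e. z^(242/q) ≠ 1 for each prime q | 242.
z^(121) mod f = 2.
z^(22) mod f = z + 1.
None equal 1, so z has full order 242; f is primitive.

Yes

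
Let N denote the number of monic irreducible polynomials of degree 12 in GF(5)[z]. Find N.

Gauss's count: N_{5}(12) = (1/12) Σ_{d|12} μ(12/d)·5^d.
Divisors of 12: 1, 2, 3, 4, 6, 12; μ(12/d) for each: 0, 1, 0, -1, -1, 1.
Σ = 5^2 − 5^4 − 5^6 + 5^12 = 244124400.
N = 244124400/12 = 20343700.

20343700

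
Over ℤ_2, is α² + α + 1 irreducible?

Yes

Write h(α) = α² + α + 1.
Check for roots in ℤ_2: h(0) = 1; h(1) = 1.
No roots. A degree-2 polynomial over a field with no linear factor is irreducible.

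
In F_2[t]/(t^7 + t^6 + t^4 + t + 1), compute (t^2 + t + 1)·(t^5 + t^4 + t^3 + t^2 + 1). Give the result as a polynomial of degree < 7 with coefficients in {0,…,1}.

t^6 + t^5

Multiply in F_2[t]: (t^2 + t + 1)·(t^5 + t^4 + t^3 + t^2 + 1) = t^7 + t^5 + t^4 + t + 1.
Reduce using t^7 ≡ t^6 + t^4 + t + 1 (mod t^7 + t^6 + t^4 + t + 1).
Reduced: t^6 + t^5.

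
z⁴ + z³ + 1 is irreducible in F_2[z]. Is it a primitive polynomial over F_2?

Write f(z) = z⁴ + z³ + 1.
|GF(2^4)^×| = 2^4 − 1 = 15. Prime factorization: 15 = 3·5.
f is primitive ⇔ z has order 15 in GF(2)[z]/(f), i.e. z^(15/q) ≠ 1 for each prime q | 15.
z^(5) mod f = z³ + z + 1.
z^(3) mod f = z³.
None equal 1, so z has full order 15; f is primitive.

Yes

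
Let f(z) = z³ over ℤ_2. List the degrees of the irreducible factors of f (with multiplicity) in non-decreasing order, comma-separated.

Roots in ℤ_2: f(0) = 0 → root; f(1) = 1.
Linear factors from roots: (z).
Complete factorization: f(z) = (z)^3.
Factor degrees with multiplicity: 1 + 1 + 1 = 3.

1, 1, 1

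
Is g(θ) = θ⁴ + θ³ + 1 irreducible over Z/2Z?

Check for roots in Z/2Z: g(0) = 1; g(1) = 1.
No roots, so no linear factors.
Monic irreducibles of degree 2 over GF(2): θ² + θ + 1.
None of them divide g (all give nonzero remainder).
No irreducible factor of degree ≤ 2 exists, so g is irreducible over GF(2).

Yes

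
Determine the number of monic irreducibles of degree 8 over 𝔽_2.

30

x^(2^8) − x is the product of all monic irreducibles of degree dividing 8; Möbius inversion gives N = (1/8) Σ μ(8/d)·2^d.
Divisors of 8: 1, 2, 4, 8; μ(8/d) for each: 0, 0, -1, 1.
Σ = − 2^4 + 2^8 = 240.
N = 240/8 = 30.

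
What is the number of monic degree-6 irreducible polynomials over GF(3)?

Gauss's count: N_{3}(6) = (1/6) Σ_{d|6} μ(6/d)·3^d.
Divisors of 6: 1, 2, 3, 6; μ(6/d) for each: 1, -1, -1, 1.
Σ = 3^1 − 3^2 − 3^3 + 3^6 = 696.
N = 696/6 = 116.

116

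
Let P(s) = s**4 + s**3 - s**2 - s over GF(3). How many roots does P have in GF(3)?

3

Evaluate at each of the 3 elements of GF(3):
P(0) = 0 → root; P(1) = 0 → root; P(2) = 0 → root.
Roots: {0, 1, 2}.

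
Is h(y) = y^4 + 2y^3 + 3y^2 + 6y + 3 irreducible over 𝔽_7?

Check for roots in 𝔽_7: h(0) = 3; h(1) = 1; h(2) = 3; h(3) = 1; h(4) = 4; h(5) = 3; h(6) = 6.
No roots, so no linear factors.
Degree-2 irreducible divisors: test the 21 monic irreducibles of degree 2 over GF(7).
None of them divide h (all give nonzero remainder).
No irreducible factor of degree ≤ 2 exists, so h is irreducible over GF(7).

Yes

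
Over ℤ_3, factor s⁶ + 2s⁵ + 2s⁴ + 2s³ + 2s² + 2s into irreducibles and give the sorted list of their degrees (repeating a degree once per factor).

1, 2, 3

Write g(s) = s⁶ + 2s⁵ + 2s⁴ + 2s³ + 2s² + 2s.
Roots in ℤ_3: g(0) = 0 → root; g(1) = 2; g(2) = 2.
Linear factors from roots: (s).
Complete factorization: g(s) = (s)·(s² + s + 2)·(s³ + s² + 2s + 1).
Factor degrees with multiplicity: 1 + 2 + 3 = 6.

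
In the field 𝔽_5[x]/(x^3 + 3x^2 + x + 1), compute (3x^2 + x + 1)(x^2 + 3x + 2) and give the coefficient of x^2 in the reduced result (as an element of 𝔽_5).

4

Multiply in 𝔽_5[x]: (3x^2 + x + 1)·(x^2 + 3x + 2) = 3x^4 + 2.
Reduce using x^3 ≡ 2x^2 + 4x + 4 (mod x^3 + 3x^2 + x + 1).
Reduced: 4x^2 + x + 1.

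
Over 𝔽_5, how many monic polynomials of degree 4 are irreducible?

The number of monic irreducibles of degree 4 over GF(5) is (1/4)·Σ_{d∣4} μ(4/d) 5^d.
Divisors of 4: 1, 2, 4; μ(4/d) for each: 0, -1, 1.
Σ = − 5^2 + 5^4 = 600.
N = 600/4 = 150.

150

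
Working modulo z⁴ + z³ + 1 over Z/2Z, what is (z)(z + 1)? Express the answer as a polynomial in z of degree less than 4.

Multiply in Z/2Z[z]: (z)·(z + 1) = z² + z.
Reduced: z² + z.

z^2 + z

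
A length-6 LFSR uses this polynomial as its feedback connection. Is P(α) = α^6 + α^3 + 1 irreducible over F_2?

Check for roots in F_2: P(0) = 1; P(1) = 1.
No roots, so no linear factors.
Monic irreducibles of degree 2 over GF(2): α^2 + α + 1.
None of them divide P (all give nonzero remainder).
Monic irreducibles of degree 3 over GF(2): α^3 + α + 1, α^3 + α^2 + 1.
None of them divide P (all give nonzero remainder).
No irreducible factor of degree ≤ 3 exists, so P is irreducible over GF(2).

Yes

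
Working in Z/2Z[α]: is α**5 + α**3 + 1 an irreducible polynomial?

Write P(α) = α**5 + α**3 + 1.
Check for roots in Z/2Z: P(0) = 1; P(1) = 1.
No roots, so no linear factors.
Monic irreducibles of degree 2 over GF(2): α**2 + α + 1.
None of them divide P (all give nonzero remainder).
No irreducible factor of degree ≤ 2 exists, so P is irreducible over GF(2).

Yes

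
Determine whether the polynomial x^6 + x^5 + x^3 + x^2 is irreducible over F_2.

No

Write m(x) = x^6 + x^5 + x^3 + x^2.
Check for roots in F_2: m(0) = 0 → root; m(1) = 0 → root.
m(0) = 0, so (x) divides m(x); m is reducible.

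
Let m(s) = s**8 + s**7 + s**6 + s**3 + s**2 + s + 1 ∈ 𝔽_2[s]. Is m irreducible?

Check for roots in 𝔽_2: m(0) = 1; m(1) = 1.
No roots, so no linear factors.
Monic irreducibles of degree 2 over GF(2): s**2 + s + 1.
None of them divide m (all give nonzero remainder).
Monic irreducibles of degree 3 over GF(2): s**3 + s + 1, s**3 + s**2 + 1.
None of them divide m (all give nonzero remainder).
Monic irreducibles of degree 4 over GF(2): s**4 + s + 1, s**4 + s**3 + 1, s**4 + s**3 + s**2 + s + 1.
None of them divide m (all give nonzero remainder).
No irreducible factor of degree ≤ 4 exists, so m is irreducible over GF(2).

Yes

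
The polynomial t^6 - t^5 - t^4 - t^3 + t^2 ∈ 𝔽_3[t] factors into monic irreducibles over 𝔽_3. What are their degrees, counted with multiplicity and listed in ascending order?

1, 1, 1, 1, 2

Write h(t) = t^6 - t^5 - t^4 - t^3 + t^2.
Roots in 𝔽_3: h(0) = 0 → root; h(1) = 2; h(2) = 0 → root.
Linear factors from roots: (t), (t + 1).
Complete factorization: h(t) = (t)^2·(t + 1)^2·(t^2 + 1).
Factor degrees with multiplicity: 1 + 1 + 1 + 1 + 2 = 6.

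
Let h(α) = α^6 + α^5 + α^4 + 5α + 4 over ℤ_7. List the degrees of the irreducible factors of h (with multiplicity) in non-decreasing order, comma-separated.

Linear factors from roots: (α + 5), (α + 2), (α + 1).
Complete factorization: h(α) = (α + 2)·(α + 5)·(α + 1)^2·(α^2 + 6α + 6).
Factor degrees with multiplicity: 1 + 1 + 1 + 1 + 2 = 6.

1, 1, 1, 1, 2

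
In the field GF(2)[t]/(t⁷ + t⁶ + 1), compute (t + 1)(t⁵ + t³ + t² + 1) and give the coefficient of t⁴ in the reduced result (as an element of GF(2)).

1

Multiply in GF(2)[t]: (t + 1)·(t⁵ + t³ + t² + 1) = t⁶ + t⁵ + t⁴ + t² + t + 1.
Reduced: t⁶ + t⁵ + t⁴ + t² + t + 1.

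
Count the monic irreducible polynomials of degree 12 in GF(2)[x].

The number of monic irreducibles of degree 12 over GF(2) is (1/12)·Σ_{d∣12} μ(12/d) 2^d.
Divisors of 12: 1, 2, 3, 4, 6, 12; μ(12/d) for each: 0, 1, 0, -1, -1, 1.
Σ = 2^2 − 2^4 − 2^6 + 2^12 = 4020.
N = 4020/12 = 335.

335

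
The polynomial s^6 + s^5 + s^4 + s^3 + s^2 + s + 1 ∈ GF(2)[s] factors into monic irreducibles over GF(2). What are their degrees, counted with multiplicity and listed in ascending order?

Write f(s) = s^6 + s^5 + s^4 + s^3 + s^2 + s + 1.
Roots in GF(2): f(0) = 1; f(1) = 1.
Complete factorization: f(s) = (s^3 + s + 1)·(s^3 + s^2 + 1).
Factor degrees with multiplicity: 3 + 3 = 6.

3, 3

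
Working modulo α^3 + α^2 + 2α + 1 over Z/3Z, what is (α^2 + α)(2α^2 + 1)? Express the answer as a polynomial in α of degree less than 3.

Multiply in Z/3Z[α]: (α^2 + α)·(2α^2 + 1) = 2α^4 + 2α^3 + α^2 + α.
Reduce using α^3 ≡ 2α^2 + α + 2 (mod α^3 + α^2 + 2α + 1).
Reduced: 2α.

2α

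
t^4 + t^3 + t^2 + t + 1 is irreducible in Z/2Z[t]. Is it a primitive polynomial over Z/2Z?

No

Write f(t) = t^4 + t^3 + t^2 + t + 1.
|GF(2^4)^×| = 2^4 − 1 = 15. Prime factorization: 15 = 3·5.
f is primitive ⇔ t has order 15 in GF(2)[t]/(f), i.e. t^(15/q) ≠ 1 for each prime q | 15.
t^(5) mod f = 1
t^(3) mod f = t^3.
Since t^(5) = 1, the order of t divides 5 < 15; not primitive.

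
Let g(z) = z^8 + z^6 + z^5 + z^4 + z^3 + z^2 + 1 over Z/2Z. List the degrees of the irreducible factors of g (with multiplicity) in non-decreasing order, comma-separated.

Roots in Z/2Z: g(0) = 1; g(1) = 1.
Complete factorization: g(z) = (z^2 + z + 1)·(z^3 + z + 1)·(z^3 + z^2 + 1).
Factor degrees with multiplicity: 2 + 3 + 3 = 8.

2, 3, 3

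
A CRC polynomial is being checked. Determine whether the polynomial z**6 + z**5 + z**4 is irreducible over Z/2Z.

No

Write m(z) = z**6 + z**5 + z**4.
Check for roots in Z/2Z: m(0) = 0 → root; m(1) = 1.
m(0) = 0, so (z) divides m(z); m is reducible.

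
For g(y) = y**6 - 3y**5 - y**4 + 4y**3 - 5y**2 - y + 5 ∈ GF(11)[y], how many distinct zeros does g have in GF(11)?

Evaluate at each of the 11 elements of GF(11):
g(0) = 5; g(1) = 0 → root; g(2) = 0 → root; g(3) = 6; g(4) = 10; g(5) = 5; g(6) = 0 → root; g(7) = 7; g(8) = 0 → root; g(9) = 0 → root; g(10) = 0 → root.
Roots: {1, 2, 6, 8, 9, 10}.

6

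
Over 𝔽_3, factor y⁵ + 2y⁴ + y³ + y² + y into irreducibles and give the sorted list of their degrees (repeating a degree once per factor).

1, 1, 1, 2

Write g(y) = y⁵ + 2y⁴ + y³ + y² + y.
Roots in 𝔽_3: g(0) = 0 → root; g(1) = 0 → root; g(2) = 0 → root.
Linear factors from roots: (y), (y + 2), (y + 1).
Complete factorization: g(y) = (y)·(y + 1)·(y + 2)·(y² + 2y + 2).
Factor degrees with multiplicity: 1 + 1 + 1 + 2 = 5.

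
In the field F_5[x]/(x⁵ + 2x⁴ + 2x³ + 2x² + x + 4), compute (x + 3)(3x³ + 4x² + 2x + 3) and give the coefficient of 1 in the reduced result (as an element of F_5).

4

Multiply in F_5[x]: (x + 3)·(3x³ + 4x² + 2x + 3) = 3x⁴ + 3x³ + 4x² + 4x + 4.
Reduced: 3x⁴ + 3x³ + 4x² + 4x + 4.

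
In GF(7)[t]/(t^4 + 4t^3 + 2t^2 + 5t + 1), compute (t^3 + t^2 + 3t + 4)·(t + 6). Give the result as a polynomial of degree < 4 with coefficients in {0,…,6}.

3t^3 + 3t + 2

Multiply in GF(7)[t]: (t^3 + t^2 + 3t + 4)·(t + 6) = t^4 + 2t^2 + t + 3.
Reduce using t^4 ≡ 3t^3 + 5t^2 + 2t + 6 (mod t^4 + 4t^3 + 2t^2 + 5t + 1).
Reduced: 3t^3 + 3t + 2.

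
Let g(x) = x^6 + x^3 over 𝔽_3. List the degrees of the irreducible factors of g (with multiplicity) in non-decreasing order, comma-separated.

Roots in 𝔽_3: g(0) = 0 → root; g(1) = 2; g(2) = 0 → root.
Linear factors from roots: (x), (x + 1).
Complete factorization: g(x) = (x)^3·(x + 1)^3.
Factor degrees with multiplicity: 1 + 1 + 1 + 1 + 1 + 1 = 6.

1, 1, 1, 1, 1, 1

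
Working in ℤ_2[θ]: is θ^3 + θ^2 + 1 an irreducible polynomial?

Write P(θ) = θ^3 + θ^2 + 1.
Check for roots in ℤ_2: P(0) = 1; P(1) = 1.
No roots. A degree-3 polynomial over a field with no linear factor is irreducible.

Yes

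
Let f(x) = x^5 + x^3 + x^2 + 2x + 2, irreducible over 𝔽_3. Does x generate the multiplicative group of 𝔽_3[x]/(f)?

No

|GF(3^5)^×| = 3^5 − 1 = 242. Prime factorization: 242 = 2·11^2.
f is primitive ⇔ x has order 242 in GF(3)[x]/(f), i.e. x^(242/q) ≠ 1 for each prime q | 242.
x^(121) mod f = 1
x^(22) mod f = 2x + 1.
Since x^(121) = 1, the order of x divides 121 < 242; not primitive.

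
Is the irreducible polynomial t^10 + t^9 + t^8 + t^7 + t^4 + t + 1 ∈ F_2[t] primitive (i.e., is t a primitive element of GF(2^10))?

Write f(t) = t^10 + t^9 + t^8 + t^7 + t^4 + t + 1.
|GF(2^10)^×| = 2^10 − 1 = 1023. Prime factorization: 1023 = 3·11·31.
f is primitive ⇔ t has order 1023 in GF(2)[t]/(f), i.e. t^(1023/q) ≠ 1 for each prime q | 1023.
t^(341) mod f = t^8 + t^4 + t^3 + 1.
t^(93) mod f = t^8 + t^3 + t.
t^(33) mod f = t^6 + t^4 + t^2 + t.
None equal 1, so t has full order 1023; f is primitive.

Yes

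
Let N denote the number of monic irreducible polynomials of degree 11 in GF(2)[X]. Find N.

186

By the necklace-counting formula, N_2(11) = (1/11) Σ_{d|11} μ(11/d)·2^d.
Divisors of 11: 1, 11; μ(11/d) for each: -1, 1.
Σ = − 2^1 + 2^11 = 2046.
N = 2046/11 = 186.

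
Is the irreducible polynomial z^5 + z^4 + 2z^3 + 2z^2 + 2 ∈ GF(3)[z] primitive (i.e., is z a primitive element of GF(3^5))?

Write f(z) = z^5 + z^4 + 2z^3 + 2z^2 + 2.
|GF(3^5)^×| = 3^5 − 1 = 242. Prime factorization: 242 = 2·11^2.
f is primitive ⇔ z has order 242 in GF(3)[z]/(f), i.e. z^(242/q) ≠ 1 for each prime q | 242.
z^(121) mod f = 1
z^(22) mod f = z^4 + 2z^3 + z^2 + 1.
Since z^(121) = 1, the order of z divides 121 < 242; not primitive.

No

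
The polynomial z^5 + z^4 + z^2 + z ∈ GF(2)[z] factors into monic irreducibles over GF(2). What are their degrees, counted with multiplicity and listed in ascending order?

1, 1, 1, 2

Write g(z) = z^5 + z^4 + z^2 + z.
Roots in GF(2): g(0) = 0 → root; g(1) = 0 → root.
Linear factors from roots: (z), (z + 1).
Complete factorization: g(z) = (z)·(z + 1)^2·(z^2 + z + 1).
Factor degrees with multiplicity: 1 + 1 + 1 + 2 = 5.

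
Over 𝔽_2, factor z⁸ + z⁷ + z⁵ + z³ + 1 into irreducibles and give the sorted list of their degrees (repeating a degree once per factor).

Write f(z) = z⁸ + z⁷ + z⁵ + z³ + 1.
Roots in 𝔽_2: f(0) = 1; f(1) = 1.
Complete factorization: f(z) = (z⁸ + z⁷ + z⁵ + z³ + 1).
Factor degrees with multiplicity: 8 = 8.

8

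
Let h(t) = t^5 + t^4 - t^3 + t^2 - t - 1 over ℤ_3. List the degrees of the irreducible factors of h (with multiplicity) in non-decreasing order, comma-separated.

1, 4

Roots in ℤ_3: h(0) = 2; h(1) = 0 → root; h(2) = 2.
Linear factors from roots: (t - 1).
Complete factorization: h(t) = (t - 1)·(t^4 - t^3 + t^2 - t + 1).
Factor degrees with multiplicity: 1 + 4 = 5.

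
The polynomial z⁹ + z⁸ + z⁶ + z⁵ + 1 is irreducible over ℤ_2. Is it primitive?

Yes

Write f(z) = z⁹ + z⁸ + z⁶ + z⁵ + 1.
|GF(2^9)^×| = 2^9 − 1 = 511. Prime factorization: 511 = 7·73.
f is primitive ⇔ z has order 511 in GF(2)[z]/(f), i.e. z^(511/q) ≠ 1 for each prime q | 511.
z^(73) mod f = z⁸ + z⁵ + z² + 1.
z^(7) mod f = z⁷.
None equal 1, so z has full order 511; f is primitive.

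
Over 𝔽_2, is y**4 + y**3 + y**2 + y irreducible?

No

Write g(y) = y**4 + y**3 + y**2 + y.
Check for roots in 𝔽_2: g(0) = 0 → root; g(1) = 0 → root.
g(0) = 0, so (y) divides g(y); g is reducible.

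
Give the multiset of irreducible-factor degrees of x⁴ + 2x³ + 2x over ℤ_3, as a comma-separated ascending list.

Write f(x) = x⁴ + 2x³ + 2x.
Roots in ℤ_3: f(0) = 0 → root; f(1) = 2; f(2) = 0 → root.
Linear factors from roots: (x), (x + 1).
Complete factorization: f(x) = (x)·(x + 1)·(x² + x + 2).
Factor degrees with multiplicity: 1 + 1 + 2 = 4.

1, 1, 2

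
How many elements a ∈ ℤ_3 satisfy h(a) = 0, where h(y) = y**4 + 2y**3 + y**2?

Evaluate at each of the 3 elements of ℤ_3:
h(0) = 0 → root; h(1) = 1; h(2) = 0 → root.
Roots: {0, 2}.

2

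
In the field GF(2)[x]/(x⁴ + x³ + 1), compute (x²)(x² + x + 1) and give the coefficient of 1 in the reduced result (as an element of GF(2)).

Multiply in GF(2)[x]: (x²)·(x² + x + 1) = x⁴ + x³ + x².
Reduce using x⁴ ≡ x³ + 1 (mod x⁴ + x³ + 1).
Reduced: x² + 1.

1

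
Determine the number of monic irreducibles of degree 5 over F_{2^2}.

204

Gauss's count: N_{4}(5) = (1/5) Σ_{d|5} μ(5/d)·4^d.
Divisors of 5: 1, 5; μ(5/d) for each: -1, 1.
Σ = − 4^1 + 4^5 = 1020.
N = 1020/5 = 204.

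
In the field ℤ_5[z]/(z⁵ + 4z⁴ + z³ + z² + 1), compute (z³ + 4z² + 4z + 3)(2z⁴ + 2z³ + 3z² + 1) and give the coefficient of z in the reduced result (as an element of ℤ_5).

2

Multiply in ℤ_5[z]: (z³ + 4z² + 4z + 3)·(2z⁴ + 2z³ + 3z² + 1) = 2z⁷ + 4z⁵ + z⁴ + 4z³ + 3z² + 4z + 3.
Reduce using z⁵ ≡ z⁴ + 4z³ + 4z² + 4 (mod z⁵ + 4z⁴ + z³ + z² + 1).
Reduced: z⁴ + 3z³ + 2z² + 2z + 4.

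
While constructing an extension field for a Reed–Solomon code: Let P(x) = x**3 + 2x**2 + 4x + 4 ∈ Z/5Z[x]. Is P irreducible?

Yes

Check for roots in Z/5Z: P(0) = 4; P(1) = 1; P(2) = 3; P(3) = 1; P(4) = 1.
No roots. A degree-3 polynomial over a field with no linear factor is irreducible.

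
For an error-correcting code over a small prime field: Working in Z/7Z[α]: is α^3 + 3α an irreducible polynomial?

No

Write P(α) = α^3 + 3α.
Check for roots in Z/7Z: P(0) = 0 → root; P(1) = 4; P(2) = 0 → root; P(3) = 1; P(4) = 6; P(5) = 0 → root; P(6) = 3.
P(0) = 0, so (α) divides P(α); P is reducible.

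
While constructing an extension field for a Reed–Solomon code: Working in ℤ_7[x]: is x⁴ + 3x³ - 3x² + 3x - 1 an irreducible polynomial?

Write h(x) = x⁴ + 3x³ - 3x² + 3x - 1.
Check for roots in ℤ_7: h(0) = 6; h(1) = 3; h(2) = 5; h(3) = 3; h(4) = 5; h(5) = 1; h(6) = 5.
No roots, so no linear factors.
Degree-2 irreducible divisors: test the 21 monic irreducibles of degree 2 over GF(7).
None of them divide h (all give nonzero remainder).
No irreducible factor of degree ≤ 2 exists, so h is irreducible over GF(7).

Yes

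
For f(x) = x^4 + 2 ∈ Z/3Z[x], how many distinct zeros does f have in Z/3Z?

Evaluate at each of the 3 elements of Z/3Z:
f(0) = 2; f(1) = 0 → root; f(2) = 0 → root.
Roots: {1, 2}.

2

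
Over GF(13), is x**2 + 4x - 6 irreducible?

No

Write m(x) = x**2 + 4x - 6.
Check each element of GF(13) for a root: m(0)=7, m(1)=12, m(2)=6, m(3)=2, m(4)=0, m(5)=0, m(6)=2, m(7)=6, m(8)=12, m(9)=7, m(10)=4, m(11)=3, m(12)=4.
m(4) = 0, so (x − 4) divides m(x); m is reducible.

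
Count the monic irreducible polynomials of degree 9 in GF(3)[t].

2184

By the necklace-counting formula, N_3(9) = (1/9) Σ_{d|9} μ(9/d)·3^d.
Divisors of 9: 1, 3, 9; μ(9/d) for each: 0, -1, 1.
Σ = − 3^3 + 3^9 = 19656.
N = 19656/9 = 2184.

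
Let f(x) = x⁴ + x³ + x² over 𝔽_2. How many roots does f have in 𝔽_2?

1

Evaluate at each of the 2 elements of 𝔽_2:
f(0) = 0 → root; f(1) = 1.
Roots: {0}.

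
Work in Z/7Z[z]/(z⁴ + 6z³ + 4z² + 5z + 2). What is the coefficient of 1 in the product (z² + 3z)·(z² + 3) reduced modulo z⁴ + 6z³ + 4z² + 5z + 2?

Multiply in Z/7Z[z]: (z² + 3z)·(z² + 3) = z⁴ + 3z³ + 3z² + 2z.
Reduce using z⁴ ≡ z³ + 3z² + 2z + 5 (mod z⁴ + 6z³ + 4z² + 5z + 2).
Reduced: 4z³ + 6z² + 4z + 5.

5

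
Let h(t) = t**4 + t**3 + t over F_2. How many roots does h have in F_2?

1

Evaluate at each of the 2 elements of F_2:
h(0) = 0 → root; h(1) = 1.
Roots: {0}.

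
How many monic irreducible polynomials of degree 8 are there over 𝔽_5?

48750

x^(5^8) − x is the product of all monic irreducibles of degree dividing 8; Möbius inversion gives N = (1/8) Σ μ(8/d)·5^d.
Divisors of 8: 1, 2, 4, 8; μ(8/d) for each: 0, 0, -1, 1.
Σ = − 5^4 + 5^8 = 390000.
N = 390000/8 = 48750.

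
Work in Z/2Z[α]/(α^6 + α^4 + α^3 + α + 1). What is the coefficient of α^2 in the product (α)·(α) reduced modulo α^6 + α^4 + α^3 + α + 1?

Multiply in Z/2Z[α]: (α)·(α) = α^2.
Reduced: α^2.

1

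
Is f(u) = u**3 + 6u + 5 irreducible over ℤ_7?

Check for roots in ℤ_7: f(0) = 5; f(1) = 5; f(2) = 4; f(3) = 1; f(4) = 2; f(5) = 6; f(6) = 5.
No roots. A degree-3 polynomial over a field with no linear factor is irreducible.

Yes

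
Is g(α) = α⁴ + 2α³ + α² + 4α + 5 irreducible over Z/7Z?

Check for roots in Z/7Z: g(0) = 5; g(1) = 6; g(2) = 0 → root; g(3) = 0 → root; g(4) = 1; g(5) = 1; g(6) = 1.
g(2) = 0, so (α − 2) divides g(α); g is reducible.

No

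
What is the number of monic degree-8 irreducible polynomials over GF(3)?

The number of monic irreducibles of degree 8 over GF(3) is (1/8)·Σ_{d∣8} μ(8/d) 3^d.
Divisors of 8: 1, 2, 4, 8; μ(8/d) for each: 0, 0, -1, 1.
Σ = − 3^4 + 3^8 = 6480.
N = 6480/8 = 810.

810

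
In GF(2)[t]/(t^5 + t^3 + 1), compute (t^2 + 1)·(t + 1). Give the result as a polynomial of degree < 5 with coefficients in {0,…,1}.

Multiply in GF(2)[t]: (t^2 + 1)·(t + 1) = t^3 + t^2 + t + 1.
Reduced: t^3 + t^2 + t + 1.

t^3 + t^2 + t + 1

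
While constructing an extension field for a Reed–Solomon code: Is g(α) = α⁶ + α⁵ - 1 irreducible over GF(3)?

Check for roots in GF(3): g(0) = 2; g(1) = 1; g(2) = 2.
No roots, so no linear factors.
Monic irreducibles of degree 2 over GF(3): α² + 1, α² + α - 1, α² - α - 1.
None of them divide g (all give nonzero remainder).
Degree-3 irreducible divisors: test the 8 monic irreducibles of degree 3 over GF(3).
None of them divide g (all give nonzero remainder).
No irreducible factor of degree ≤ 3 exists, so g is irreducible over GF(3).

Yes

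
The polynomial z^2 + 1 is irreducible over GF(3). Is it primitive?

No

Write f(z) = z^2 + 1.
|GF(3^2)^×| = 3^2 − 1 = 8. Prime factorization: 8 = 2^3.
f is primitive ⇔ z has order 8 in GF(3)[z]/(f), i.e. z^(8/q) ≠ 1 for each prime q | 8.
z^(4) mod f = 1
Since z^(4) = 1, the order of z divides 4 < 8; not primitive.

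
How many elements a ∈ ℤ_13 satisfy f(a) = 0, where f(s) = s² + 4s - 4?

Evaluate at each of the 13 elements of ℤ_13:
f(0) = 9; f(1) = 1; f(2) = 8; f(3) = 4; f(4) = 2; f(5) = 2; f(6) = 4; f(7) = 8; f(8) = 1; f(9) = 9; f(10) = 6; f(11) = 5; f(12) = 6.
No element is a root.

0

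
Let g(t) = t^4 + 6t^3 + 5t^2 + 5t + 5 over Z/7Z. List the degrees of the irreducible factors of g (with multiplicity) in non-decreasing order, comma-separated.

1, 1, 2

Linear factors from roots: (t + 4), (t + 1).
Complete factorization: g(t) = (t + 1)·(t + 4)·(t^2 + t + 3).
Factor degrees with multiplicity: 1 + 1 + 2 = 4.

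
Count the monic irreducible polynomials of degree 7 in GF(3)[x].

312

x^(3^7) − x is the product of all monic irreducibles of degree dividing 7; Möbius inversion gives N = (1/7) Σ μ(7/d)·3^d.
Divisors of 7: 1, 7; μ(7/d) for each: -1, 1.
Σ = − 3^1 + 3^7 = 2184.
N = 2184/7 = 312.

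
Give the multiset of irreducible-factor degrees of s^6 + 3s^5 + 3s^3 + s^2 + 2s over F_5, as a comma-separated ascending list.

Write h(s) = s^6 + 3s^5 + 3s^3 + s^2 + 2s.
Roots in F_5: h(0) = 0 → root; h(1) = 0 → root; h(2) = 2; h(3) = 4; h(4) = 4.
Linear factors from roots: (s), (s + 4).
Complete factorization: h(s) = (s)·(s + 4)·(s^2 + 3)·(s^2 + 4s + 1).
Factor degrees with multiplicity: 1 + 1 + 2 + 2 = 6.

1, 1, 2, 2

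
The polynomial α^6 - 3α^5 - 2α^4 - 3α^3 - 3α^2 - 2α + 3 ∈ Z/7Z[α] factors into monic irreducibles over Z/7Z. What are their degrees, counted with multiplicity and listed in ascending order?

1, 1, 1, 3

Write f(α) = α^6 - 3α^5 - 2α^4 - 3α^3 - 3α^2 - 2α + 3.
Linear factors from roots: (α - 3), (α + 2), (α + 1).
Complete factorization: f(α) = (α + 1)·(α + 2)·(α - 3)·(α^3 - 3α^2 - 2α + 3).
Factor degrees with multiplicity: 1 + 1 + 1 + 3 = 6.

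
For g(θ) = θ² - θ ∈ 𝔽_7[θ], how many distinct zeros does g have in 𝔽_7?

Evaluate at each of the 7 elements of 𝔽_7:
g(0) = 0 → root; g(1) = 0 → root; g(2) = 2; g(3) = 6; g(4) = 5; g(5) = 6; g(6) = 2.
Roots: {0, 1}.

2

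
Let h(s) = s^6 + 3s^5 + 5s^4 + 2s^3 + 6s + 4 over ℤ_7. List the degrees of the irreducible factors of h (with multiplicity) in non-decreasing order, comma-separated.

Linear factors from roots: (s + 6), (s + 4).
Complete factorization: h(s) = (s + 4)·(s + 6)·(s^4 + 2s^2 + 3s + 6).
Factor degrees with multiplicity: 1 + 1 + 4 = 6.

1, 1, 4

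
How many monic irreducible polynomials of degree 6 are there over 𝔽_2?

9

Gauss's count: N_{2}(6) = (1/6) Σ_{d|6} μ(6/d)·2^d.
Divisors of 6: 1, 2, 3, 6; μ(6/d) for each: 1, -1, -1, 1.
Σ = 2^1 − 2^2 − 2^3 + 2^6 = 54.
N = 54/6 = 9.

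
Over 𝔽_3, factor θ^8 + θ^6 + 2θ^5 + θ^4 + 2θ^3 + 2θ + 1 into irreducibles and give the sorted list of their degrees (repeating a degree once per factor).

8

Write h(θ) = θ^8 + θ^6 + 2θ^5 + θ^4 + 2θ^3 + 2θ + 1.
Roots in 𝔽_3: h(0) = 1; h(1) = 1; h(2) = 1.
Complete factorization: h(θ) = (θ^8 + θ^6 + 2θ^5 + θ^4 + 2θ^3 + 2θ + 1).
Factor degrees with multiplicity: 8 = 8.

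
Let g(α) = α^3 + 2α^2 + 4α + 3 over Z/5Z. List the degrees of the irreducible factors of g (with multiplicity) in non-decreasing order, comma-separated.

1, 1, 1

Roots in Z/5Z: g(0) = 3; g(1) = 0 → root; g(2) = 2; g(3) = 0 → root; g(4) = 0 → root.
Linear factors from roots: (α + 4), (α + 2), (α + 1).
Complete factorization: g(α) = (α + 1)·(α + 2)·(α + 4).
Factor degrees with multiplicity: 1 + 1 + 1 = 3.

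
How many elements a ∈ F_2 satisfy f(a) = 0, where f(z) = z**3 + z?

Evaluate at each of the 2 elements of F_2:
f(0) = 0 → root; f(1) = 0 → root.
Roots: {0, 1}.

2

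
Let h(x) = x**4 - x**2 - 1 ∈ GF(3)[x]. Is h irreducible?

Yes

Check for roots in GF(3): h(0) = 2; h(1) = 2; h(2) = 2.
No roots, so no linear factors.
Monic irreducibles of degree 2 over GF(3): x**2 + 1, x**2 + x - 1, x**2 - x - 1.
None of them divide h (all give nonzero remainder).
No irreducible factor of degree ≤ 2 exists, so h is irreducible over GF(3).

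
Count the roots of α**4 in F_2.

Write P(α) = α**4.
Evaluate at each of the 2 elements of F_2:
P(0) = 0 → root; P(1) = 1.
Roots: {0}.

1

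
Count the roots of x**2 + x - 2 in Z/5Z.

2

Write P(x) = x**2 + x - 2.
Evaluate at each of the 5 elements of Z/5Z:
P(0) = 3; P(1) = 0 → root; P(2) = 4; P(3) = 0 → root; P(4) = 3.
Roots: {1, 3}.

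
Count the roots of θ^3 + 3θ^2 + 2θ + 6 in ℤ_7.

Write f(θ) = θ^3 + 3θ^2 + 2θ + 6.
Evaluate at each of the 7 elements of ℤ_7:
f(0) = 6; f(1) = 5; f(2) = 2; f(3) = 3; f(4) = 0 → root; f(5) = 6; f(6) = 6.
Roots: {4}.

1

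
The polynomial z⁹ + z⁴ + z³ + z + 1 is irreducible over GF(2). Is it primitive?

Yes

Write f(z) = z⁹ + z⁴ + z³ + z + 1.
|GF(2^9)^×| = 2^9 − 1 = 511. Prime factorization: 511 = 7·73.
f is primitive ⇔ z has order 511 in GF(2)[z]/(f), i.e. z^(511/q) ≠ 1 for each prime q | 511.
z^(73) mod f = z⁸ + z⁷ + z⁵ + z⁴ + z³ + z² + z.
z^(7) mod f = z⁷.
None equal 1, so z has full order 511; f is primitive.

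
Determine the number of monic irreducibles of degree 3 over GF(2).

2

The number of monic irreducibles of degree 3 over GF(2) is (1/3)·Σ_{d∣3} μ(3/d) 2^d.
Divisors of 3: 1, 3; μ(3/d) for each: -1, 1.
Σ = − 2^1 + 2^3 = 6.
N = 6/3 = 2.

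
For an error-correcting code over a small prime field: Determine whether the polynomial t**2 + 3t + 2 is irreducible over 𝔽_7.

No

Write f(t) = t**2 + 3t + 2.
Check for roots in 𝔽_7: f(0) = 2; f(1) = 6; f(2) = 5; f(3) = 6; f(4) = 2; f(5) = 0 → root; f(6) = 0 → root.
f(5) = 0, so (t − 5) divides f(t); f is reducible.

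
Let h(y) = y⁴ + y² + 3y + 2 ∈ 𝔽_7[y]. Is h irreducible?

No

Check for roots in 𝔽_7: h(0) = 2; h(1) = 0 → root; h(2) = 0 → root; h(3) = 3; h(4) = 6; h(5) = 2; h(6) = 1.
h(1) = 0, so (y − 1) divides h(y); h is reducible.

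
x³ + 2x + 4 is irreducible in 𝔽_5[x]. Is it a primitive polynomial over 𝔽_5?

No

Write f(x) = x³ + 2x + 4.
|GF(5^3)^×| = 5^3 − 1 = 124. Prime factorization: 124 = 2^2·31.
f is primitive ⇔ x has order 124 in GF(5)[x]/(f), i.e. x^(124/q) ≠ 1 for each prime q | 124.
x^(62) mod f = 1
x^(4) mod f = 3x² + x.
Since x^(62) = 1, the order of x divides 62 < 124; not primitive.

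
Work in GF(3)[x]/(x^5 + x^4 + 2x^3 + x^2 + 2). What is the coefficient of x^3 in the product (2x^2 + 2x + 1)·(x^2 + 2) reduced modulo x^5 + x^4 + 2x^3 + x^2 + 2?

2

Multiply in GF(3)[x]: (2x^2 + 2x + 1)·(x^2 + 2) = 2x^4 + 2x^3 + 2x^2 + x + 2.
Reduced: 2x^4 + 2x^3 + 2x^2 + x + 2.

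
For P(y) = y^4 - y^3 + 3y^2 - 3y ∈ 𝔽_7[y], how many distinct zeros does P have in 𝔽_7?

Evaluate at each of the 7 elements of 𝔽_7:
P(0) = 0 → root; P(1) = 0 → root; P(2) = 0 → root; P(3) = 2; P(4) = 4; P(5) = 0 → root; P(6) = 1.
Roots: {0, 1, 2, 5}.

4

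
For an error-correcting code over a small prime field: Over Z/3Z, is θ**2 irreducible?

Write P(θ) = θ**2.
Check for roots in Z/3Z: P(0) = 0 → root; P(1) = 1; P(2) = 1.
P(0) = 0, so (θ) divides P(θ); P is reducible.

No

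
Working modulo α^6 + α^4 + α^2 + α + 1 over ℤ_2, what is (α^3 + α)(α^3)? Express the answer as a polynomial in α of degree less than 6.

α^2 + α + 1

Multiply in ℤ_2[α]: (α^3 + α)·(α^3) = α^6 + α^4.
Reduce using α^6 ≡ α^4 + α^2 + α + 1 (mod α^6 + α^4 + α^2 + α + 1).
Reduced: α^2 + α + 1.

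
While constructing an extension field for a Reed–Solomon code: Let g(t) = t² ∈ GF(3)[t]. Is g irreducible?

Check for roots in GF(3): g(0) = 0 → root; g(1) = 1; g(2) = 1.
g(0) = 0, so (t) divides g(t); g is reducible.

No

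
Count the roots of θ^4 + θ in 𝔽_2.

Write P(θ) = θ^4 + θ.
Evaluate at each of the 2 elements of 𝔽_2:
P(0) = 0 → root; P(1) = 0 → root.
Roots: {0, 1}.

2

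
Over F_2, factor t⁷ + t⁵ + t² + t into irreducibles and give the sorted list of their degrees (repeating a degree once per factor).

Write h(t) = t⁷ + t⁵ + t² + t.
Roots in F_2: h(0) = 0 → root; h(1) = 0 → root.
Linear factors from roots: (t), (t + 1).
Complete factorization: h(t) = (t)·(t + 1)·(t² + t + 1)·(t³ + t + 1).
Factor degrees with multiplicity: 1 + 1 + 2 + 3 = 7.

1, 1, 2, 3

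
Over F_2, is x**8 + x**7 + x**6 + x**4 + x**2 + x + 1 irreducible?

Yes

Write P(x) = x**8 + x**7 + x**6 + x**4 + x**2 + x + 1.
Check for roots in F_2: P(0) = 1; P(1) = 1.
No roots, so no linear factors.
Monic irreducibles of degree 2 over GF(2): x**2 + x + 1.
None of them divide P (all give nonzero remainder).
Monic irreducibles of degree 3 over GF(2): x**3 + x + 1, x**3 + x**2 + 1.
None of them divide P (all give nonzero remainder).
Monic irreducibles of degree 4 over GF(2): x**4 + x + 1, x**4 + x**3 + 1, x**4 + x**3 + x**2 + x + 1.
None of them divide P (all give nonzero remainder).
No irreducible factor of degree ≤ 4 exists, so P is irreducible over GF(2).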